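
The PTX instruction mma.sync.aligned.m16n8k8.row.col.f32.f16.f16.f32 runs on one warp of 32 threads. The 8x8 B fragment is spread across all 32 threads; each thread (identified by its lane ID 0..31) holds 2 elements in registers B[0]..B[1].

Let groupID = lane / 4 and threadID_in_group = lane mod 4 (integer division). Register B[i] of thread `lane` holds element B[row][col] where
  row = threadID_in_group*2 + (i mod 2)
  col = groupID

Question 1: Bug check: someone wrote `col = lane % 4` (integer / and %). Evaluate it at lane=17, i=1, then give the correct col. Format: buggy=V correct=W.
buggy=1 correct=4

`lane % 4`[17,1]→1
lane 17→17/4=4, 17 mod 4=1
i=1  r:2·1+1→3  c:4
col: 1 vs 4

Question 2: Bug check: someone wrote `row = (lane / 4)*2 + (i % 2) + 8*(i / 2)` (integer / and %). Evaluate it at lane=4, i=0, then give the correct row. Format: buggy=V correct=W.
`(lane / 4)*2 + (i % 2) + 8*(i / 2)`[4,0]->2
lane 4->4/4=1, 4 mod 4=0
i=0  r:2·0+0->0  c:1
row: 2 vs 0

buggy=2 correct=0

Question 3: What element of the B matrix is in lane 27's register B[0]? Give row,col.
6,6

L=27->g=27>>2=6, t=27&3=3
[0]->row 3·2+0=6  col g=6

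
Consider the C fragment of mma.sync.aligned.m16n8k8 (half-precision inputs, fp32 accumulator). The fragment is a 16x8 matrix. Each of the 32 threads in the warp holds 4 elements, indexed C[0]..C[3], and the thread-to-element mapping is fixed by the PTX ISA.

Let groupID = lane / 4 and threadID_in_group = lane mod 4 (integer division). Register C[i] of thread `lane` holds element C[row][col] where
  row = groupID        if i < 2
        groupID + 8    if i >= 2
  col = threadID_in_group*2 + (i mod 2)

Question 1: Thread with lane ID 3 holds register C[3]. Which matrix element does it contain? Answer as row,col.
lane 3→3/4=0, 3 mod 4=3
i=3  r:0+8→8  c:2·3+1→7

8,7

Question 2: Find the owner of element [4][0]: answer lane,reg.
r=4→G=4,rhi=0  c=0→T=0,p=0
L=4*4+0=16  i=0*2+0=0

16,0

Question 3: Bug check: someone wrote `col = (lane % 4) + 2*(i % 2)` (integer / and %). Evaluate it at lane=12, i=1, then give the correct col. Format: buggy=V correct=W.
`(lane % 4) + 2*(i % 2)`[12,1]⇒2
L=12⇒gr=12>>2=3, th=12&3=0
[1]⇒row 3+0=3  col 0·2+1=1
col: 2 vs 1

buggy=2 correct=1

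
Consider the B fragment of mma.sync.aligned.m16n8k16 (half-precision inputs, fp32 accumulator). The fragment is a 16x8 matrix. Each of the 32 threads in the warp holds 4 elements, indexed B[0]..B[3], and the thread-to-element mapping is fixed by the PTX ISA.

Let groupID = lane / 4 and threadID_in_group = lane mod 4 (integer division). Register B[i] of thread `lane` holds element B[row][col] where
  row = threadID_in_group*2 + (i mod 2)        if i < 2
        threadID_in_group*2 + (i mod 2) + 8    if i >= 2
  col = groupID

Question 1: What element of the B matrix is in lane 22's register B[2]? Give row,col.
12,5

lane 22->22/4=5, 22 mod 4=2
i=2  r:2·2+0+8->12  c:5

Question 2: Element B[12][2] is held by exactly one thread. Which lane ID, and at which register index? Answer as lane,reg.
10,2

c=2->g=2  r=12->rb=1,t=2,b0=0
L=2*4+2=10  i=1*2+0=2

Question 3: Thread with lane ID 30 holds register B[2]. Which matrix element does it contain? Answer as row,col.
12,7

lane 30: G=7 (30/4), T=2 (30%4)
i=2: r=2*2+0+8=12, c=G=7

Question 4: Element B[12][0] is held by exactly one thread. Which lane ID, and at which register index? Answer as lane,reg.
c=0⇒gr=0  r=12⇒Rb=1,th=2,odd=0
L=0*4+2=2  i=1*2+0=2

2,2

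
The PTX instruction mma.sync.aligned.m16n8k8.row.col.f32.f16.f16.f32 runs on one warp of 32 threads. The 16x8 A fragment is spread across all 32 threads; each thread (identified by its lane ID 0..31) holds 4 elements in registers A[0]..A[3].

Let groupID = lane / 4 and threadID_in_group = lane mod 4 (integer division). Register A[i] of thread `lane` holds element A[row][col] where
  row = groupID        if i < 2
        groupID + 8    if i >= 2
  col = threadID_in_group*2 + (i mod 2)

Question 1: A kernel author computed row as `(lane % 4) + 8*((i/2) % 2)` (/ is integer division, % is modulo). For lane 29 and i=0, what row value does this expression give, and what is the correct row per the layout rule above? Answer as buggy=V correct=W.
`(lane % 4) + 8*((i/2) % 2)`[29,0]->1
29: gid=7,tid=1
[0] (7+0,1*2+0) = (7,2)
row: 1 vs 7

buggy=1 correct=7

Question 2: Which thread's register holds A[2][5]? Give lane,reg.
10,1

r: 2->gid=2,r8=0  c: 5->tid=2,i&1=1
L=2*4+2=10  i=0*2+1=1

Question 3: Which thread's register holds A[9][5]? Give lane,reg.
r: 9->gid=1,r8=1  c: 5->tid=2,i&1=1
L=1*4+2=6  i=1*2+1=3

6,3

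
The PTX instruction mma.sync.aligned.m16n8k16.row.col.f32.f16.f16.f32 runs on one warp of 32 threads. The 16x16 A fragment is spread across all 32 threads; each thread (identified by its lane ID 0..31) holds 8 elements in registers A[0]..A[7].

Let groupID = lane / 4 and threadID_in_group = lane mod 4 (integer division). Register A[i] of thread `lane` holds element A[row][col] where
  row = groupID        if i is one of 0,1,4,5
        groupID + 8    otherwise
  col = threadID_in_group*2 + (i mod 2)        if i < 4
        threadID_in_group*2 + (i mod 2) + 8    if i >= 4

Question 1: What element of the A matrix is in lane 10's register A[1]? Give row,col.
2,5

lane 10->10/4=2, 10 mod 4=2
i=1  r:2+0->2  c:2·2+1+0->5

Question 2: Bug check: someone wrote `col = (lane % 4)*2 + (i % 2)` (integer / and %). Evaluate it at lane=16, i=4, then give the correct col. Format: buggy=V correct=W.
buggy=0 correct=8

`(lane % 4)*2 + (i % 2)`[16,4]->0
lane 16: g=4 (16/4), t=0 (16%4)
i=4: r=4+0=4, c=0*2+0+8=8
col: 0 vs 8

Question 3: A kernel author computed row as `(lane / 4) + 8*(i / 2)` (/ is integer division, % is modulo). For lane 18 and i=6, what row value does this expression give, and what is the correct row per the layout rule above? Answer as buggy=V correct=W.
`(lane / 4) + 8*(i / 2)`[18,6]->28
18: g=4,t=2
[6] (4+8,2*2+0+8) = (12,12)
row: 28 vs 12

buggy=28 correct=12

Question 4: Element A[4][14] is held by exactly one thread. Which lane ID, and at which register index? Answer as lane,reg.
19,4

r: 4->gid=4,r8=0  c: 14->c8=1,tid=3,i&1=0
L=4*4+3=19  i=1*4+0*2+0=4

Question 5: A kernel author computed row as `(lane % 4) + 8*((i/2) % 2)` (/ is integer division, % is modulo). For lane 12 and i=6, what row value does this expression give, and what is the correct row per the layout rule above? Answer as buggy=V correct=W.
buggy=8 correct=11

`(lane % 4) + 8*((i/2) % 2)`[12,6]->8
12: gid=3,tid=0
[6] (3+8,0*2+0+8) = (11,8)
row: 8 vs 11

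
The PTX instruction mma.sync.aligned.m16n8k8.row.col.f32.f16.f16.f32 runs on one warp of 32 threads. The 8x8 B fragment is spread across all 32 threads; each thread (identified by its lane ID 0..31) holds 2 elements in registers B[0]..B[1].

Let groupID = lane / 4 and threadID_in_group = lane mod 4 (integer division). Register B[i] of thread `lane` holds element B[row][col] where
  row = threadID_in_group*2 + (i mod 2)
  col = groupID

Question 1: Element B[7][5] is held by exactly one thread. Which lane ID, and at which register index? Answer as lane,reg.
23,1

c=5->g=5  r=7->t=3,b0=1
L=5*4+3=23  i=1=1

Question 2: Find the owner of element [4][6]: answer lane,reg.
c=6→G=6  r=4→T=2,p=0
L=6*4+2=26  i=0=0

26,0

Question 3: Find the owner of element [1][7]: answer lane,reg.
28,1

c: 7->gid=7  r: 1->tid=0,i&1=1
L=7*4+0=28  i=1=1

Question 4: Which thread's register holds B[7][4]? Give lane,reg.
19,1

c:4=>grp=4  r:7=>tig=3,lo=1
L=4*4+3=19  i=1=1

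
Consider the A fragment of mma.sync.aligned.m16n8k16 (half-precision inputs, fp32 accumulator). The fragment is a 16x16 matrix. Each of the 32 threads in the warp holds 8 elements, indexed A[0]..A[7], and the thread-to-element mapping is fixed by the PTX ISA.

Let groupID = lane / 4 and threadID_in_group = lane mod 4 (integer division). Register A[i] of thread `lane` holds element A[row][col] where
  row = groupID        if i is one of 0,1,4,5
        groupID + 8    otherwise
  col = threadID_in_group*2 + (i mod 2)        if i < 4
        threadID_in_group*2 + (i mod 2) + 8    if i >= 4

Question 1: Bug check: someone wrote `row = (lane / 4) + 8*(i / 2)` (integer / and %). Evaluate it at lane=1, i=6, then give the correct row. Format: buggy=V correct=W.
`(lane / 4) + 8*(i / 2)`[1,6]=>24
1: grp=0,tig=1
[6] (0+8,1*2+0+8) = (8,10)
row: 24 vs 8

buggy=24 correct=8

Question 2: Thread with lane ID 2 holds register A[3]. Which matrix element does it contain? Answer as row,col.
8,5

2: gr=0,th=2
[3] (0+8,2*2+1+0) = (8,5)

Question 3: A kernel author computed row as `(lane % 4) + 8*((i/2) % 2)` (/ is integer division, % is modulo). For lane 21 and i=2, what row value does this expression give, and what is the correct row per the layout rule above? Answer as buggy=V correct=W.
`(lane % 4) + 8*((i/2) % 2)`[21,2]->9
lane 21->21/4=5, 21 mod 4=1
i=2  r:5+8->13  c:2·1+0+0->2
row: 9 vs 13

buggy=9 correct=13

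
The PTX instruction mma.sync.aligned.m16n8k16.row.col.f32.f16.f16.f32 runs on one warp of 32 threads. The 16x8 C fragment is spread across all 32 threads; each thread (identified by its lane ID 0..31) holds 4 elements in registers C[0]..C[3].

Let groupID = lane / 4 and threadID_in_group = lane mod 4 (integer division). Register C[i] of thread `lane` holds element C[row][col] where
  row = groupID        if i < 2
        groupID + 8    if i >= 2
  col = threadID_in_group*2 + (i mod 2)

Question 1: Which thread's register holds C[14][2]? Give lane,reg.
25,2

r:14=>grp=6,rB=1  c:2=>tig=1,lo=0
L=6*4+1=25  i=1*2+0=2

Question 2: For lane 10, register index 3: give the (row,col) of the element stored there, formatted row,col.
10: g=2,t=2
[3] (2+8,2*2+1) = (10,5)

10,5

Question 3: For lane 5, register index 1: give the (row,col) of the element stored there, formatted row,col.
5: g=1,t=1
[1] (1+0,1*2+1) = (1,3)

1,3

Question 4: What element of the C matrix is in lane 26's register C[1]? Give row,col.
lane 26: g=6 (26/4), t=2 (26%4)
i=1: r=6+0=6, c=2*2+1=5

6,5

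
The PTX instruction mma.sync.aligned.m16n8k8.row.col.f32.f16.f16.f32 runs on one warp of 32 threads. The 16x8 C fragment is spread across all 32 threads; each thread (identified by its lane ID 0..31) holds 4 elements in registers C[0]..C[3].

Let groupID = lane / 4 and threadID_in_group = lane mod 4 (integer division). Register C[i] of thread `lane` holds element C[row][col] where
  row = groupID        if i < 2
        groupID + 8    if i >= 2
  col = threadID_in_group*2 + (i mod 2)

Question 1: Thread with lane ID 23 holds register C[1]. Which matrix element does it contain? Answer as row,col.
5,7

lane 23: gr=5 (23/4), th=3 (23%4)
i=1: r=5+0=5, c=3*2+1=7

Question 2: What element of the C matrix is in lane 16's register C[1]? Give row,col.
4,1

L=16=>grp=16>>2=4, tig=16&3=0
[1]=>row 4+0=4  col 0·2+1=1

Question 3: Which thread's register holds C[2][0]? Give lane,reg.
r=2⇒gr=2,Rb=0  c=0⇒th=0,odd=0
L=2*4+0=8  i=0*2+0=0

8,0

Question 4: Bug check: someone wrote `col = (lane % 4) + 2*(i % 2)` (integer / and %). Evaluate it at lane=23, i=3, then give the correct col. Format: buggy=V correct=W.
`(lane % 4) + 2*(i % 2)`[23,3]=>5
L=23=>grp=23>>2=5, tig=23&3=3
[3]=>row 5+8=13  col 3·2+1=7
col: 5 vs 7

buggy=5 correct=7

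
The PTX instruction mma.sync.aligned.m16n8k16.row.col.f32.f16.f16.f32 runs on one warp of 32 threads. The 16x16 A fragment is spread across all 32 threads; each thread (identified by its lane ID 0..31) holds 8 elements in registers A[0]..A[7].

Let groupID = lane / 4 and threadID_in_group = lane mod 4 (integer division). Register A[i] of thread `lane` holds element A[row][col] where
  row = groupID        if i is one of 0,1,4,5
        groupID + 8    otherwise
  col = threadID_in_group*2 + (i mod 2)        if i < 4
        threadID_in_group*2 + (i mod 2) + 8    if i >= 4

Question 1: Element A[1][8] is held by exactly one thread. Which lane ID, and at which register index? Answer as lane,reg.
4,4

r=1⇒gr=1,Rb=0  c=8⇒Cb=1,th=0,odd=0
L=1*4+0=4  i=1*4+0*2+0=4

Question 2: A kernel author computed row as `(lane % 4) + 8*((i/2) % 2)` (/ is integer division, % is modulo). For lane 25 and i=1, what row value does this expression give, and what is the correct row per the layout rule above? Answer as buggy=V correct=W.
buggy=1 correct=6

`(lane % 4) + 8*((i/2) % 2)`[25,1]→1
lane 25→25/4=6, 25 mod 4=1
i=1  r:6+0→6  c:2·1+1+0→3
row: 1 vs 6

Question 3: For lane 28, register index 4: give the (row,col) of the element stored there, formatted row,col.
lane 28⇒28/4=7, 28 mod 4=0
i=4  r:7+0⇒7  c:2·0+0+8⇒8

7,8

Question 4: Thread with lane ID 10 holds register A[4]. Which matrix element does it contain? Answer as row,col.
2,12

10: gr=2,th=2
[4] (2+0,2*2+0+8) = (2,12)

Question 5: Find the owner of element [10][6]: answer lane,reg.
11,2

r: 10->gid=2,r8=1  c: 6->c8=0,tid=3,i&1=0
L=2*4+3=11  i=0*4+1*2+0=2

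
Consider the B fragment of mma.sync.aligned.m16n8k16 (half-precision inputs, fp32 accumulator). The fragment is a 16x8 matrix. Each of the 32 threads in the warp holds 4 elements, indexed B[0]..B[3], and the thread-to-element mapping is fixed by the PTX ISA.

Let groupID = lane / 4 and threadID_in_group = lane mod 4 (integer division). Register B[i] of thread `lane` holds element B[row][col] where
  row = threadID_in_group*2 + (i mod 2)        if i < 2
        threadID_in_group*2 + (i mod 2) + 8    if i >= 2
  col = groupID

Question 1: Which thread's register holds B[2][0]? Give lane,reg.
1,0

c: 0->gid=0  r: 2->r8=0,tid=1,i&1=0
L=0*4+1=1  i=0*2+0=0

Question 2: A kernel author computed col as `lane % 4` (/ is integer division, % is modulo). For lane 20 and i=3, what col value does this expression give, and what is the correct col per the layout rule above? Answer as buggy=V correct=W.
buggy=0 correct=5

`lane % 4`[20,3]=>0
lane 20: grp=5 (20/4), tig=0 (20%4)
i=3: r=0*2+1+8=9, c=grp=5
col: 0 vs 5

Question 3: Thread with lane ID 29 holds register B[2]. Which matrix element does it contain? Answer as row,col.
lane 29⇒29/4=7, 29 mod 4=1
i=2  r:2·1+0+8⇒10  c:7

10,7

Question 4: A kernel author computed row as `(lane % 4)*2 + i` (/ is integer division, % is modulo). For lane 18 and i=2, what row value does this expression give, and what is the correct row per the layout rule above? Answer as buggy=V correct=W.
buggy=6 correct=12

`(lane % 4)*2 + i`[18,2]->6
L=18->gid=18>>2=4, tid=18&3=2
[2]->row 2·2+0+8=12  col gid=4
row: 6 vs 12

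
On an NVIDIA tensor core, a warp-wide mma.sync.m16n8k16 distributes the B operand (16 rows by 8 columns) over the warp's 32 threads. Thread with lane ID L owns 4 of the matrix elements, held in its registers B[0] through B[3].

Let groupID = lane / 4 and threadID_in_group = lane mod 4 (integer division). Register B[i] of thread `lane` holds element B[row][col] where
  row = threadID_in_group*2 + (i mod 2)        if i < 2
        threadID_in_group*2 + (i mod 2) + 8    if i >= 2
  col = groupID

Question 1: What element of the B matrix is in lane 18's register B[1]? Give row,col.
5,4

lane 18: gid=4 (18/4), tid=2 (18%4)
i=1: r=2*2+1+0=5, c=gid=4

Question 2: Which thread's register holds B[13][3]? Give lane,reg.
c: 3->gid=3  r: 13->r8=1,tid=2,i&1=1
L=3*4+2=14  i=1*2+1=3

14,3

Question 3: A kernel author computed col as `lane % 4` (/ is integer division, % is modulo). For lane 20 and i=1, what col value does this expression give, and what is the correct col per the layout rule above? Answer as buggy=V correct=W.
`lane % 4`[20,1]->0
lane 20: g=5 (20/4), t=0 (20%4)
i=1: r=0*2+1+0=1, c=g=5
col: 0 vs 5

buggy=0 correct=5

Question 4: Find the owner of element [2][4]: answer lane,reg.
17,0

c=4→G=4  r=2→rhi=0,T=1,p=0
L=4*4+1=17  i=0*2+0=0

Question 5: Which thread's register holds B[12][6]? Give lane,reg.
c=6→G=6  r=12→rhi=1,T=2,p=0
L=6*4+2=26  i=1*2+0=2

26,2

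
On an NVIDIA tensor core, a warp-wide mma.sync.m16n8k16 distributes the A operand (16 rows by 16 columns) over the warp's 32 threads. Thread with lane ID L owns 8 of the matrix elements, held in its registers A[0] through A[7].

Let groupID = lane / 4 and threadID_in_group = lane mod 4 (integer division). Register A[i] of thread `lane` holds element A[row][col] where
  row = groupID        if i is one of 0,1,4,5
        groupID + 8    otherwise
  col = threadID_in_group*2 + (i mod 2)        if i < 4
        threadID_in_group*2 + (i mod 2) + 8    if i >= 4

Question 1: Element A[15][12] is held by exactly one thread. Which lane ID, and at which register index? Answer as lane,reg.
r=15→G=7,rhi=1  c=12→chi=1,T=2,p=0
L=7*4+2=30  i=1*4+1*2+0=6

30,6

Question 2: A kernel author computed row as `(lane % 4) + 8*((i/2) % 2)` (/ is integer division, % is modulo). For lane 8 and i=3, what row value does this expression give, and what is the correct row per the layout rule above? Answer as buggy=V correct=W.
`(lane % 4) + 8*((i/2) % 2)`[8,3]⇒8
lane 8⇒8/4=2, 8 mod 4=0
i=3  r:2+8⇒10  c:2·0+1+0⇒1
row: 8 vs 10

buggy=8 correct=10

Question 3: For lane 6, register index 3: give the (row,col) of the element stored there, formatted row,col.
9,5

lane 6=>6/4=1, 6 mod 4=2
i=3  r:1+8=>9  c:2·2+1+0=>5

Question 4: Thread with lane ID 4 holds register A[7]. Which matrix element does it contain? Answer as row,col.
lane 4: gr=1 (4/4), th=0 (4%4)
i=7: r=1+8=9, c=0*2+1+8=9

9,9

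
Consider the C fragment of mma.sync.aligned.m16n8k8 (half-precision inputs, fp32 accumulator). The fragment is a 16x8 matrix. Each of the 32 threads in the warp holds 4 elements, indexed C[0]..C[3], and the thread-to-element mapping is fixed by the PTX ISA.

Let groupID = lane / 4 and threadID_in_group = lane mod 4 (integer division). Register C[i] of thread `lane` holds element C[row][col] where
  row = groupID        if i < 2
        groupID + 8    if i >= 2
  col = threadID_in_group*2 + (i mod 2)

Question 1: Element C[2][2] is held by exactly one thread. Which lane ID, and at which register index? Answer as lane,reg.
9,0

r: 2->gid=2,r8=0  c: 2->tid=1,i&1=0
L=2*4+1=9  i=0*2+0=0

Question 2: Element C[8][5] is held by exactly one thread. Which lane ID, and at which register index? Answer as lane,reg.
2,3

r=8→G=0,rhi=1  c=5→T=2,p=1
L=0*4+2=2  i=1*2+1=3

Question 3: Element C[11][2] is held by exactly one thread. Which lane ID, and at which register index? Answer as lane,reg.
r: 11->gid=3,r8=1  c: 2->tid=1,i&1=0
L=3*4+1=13  i=1*2+0=2

13,2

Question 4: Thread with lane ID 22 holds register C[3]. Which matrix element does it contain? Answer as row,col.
22: g=5,t=2
[3] (5+8,2*2+1) = (13,5)

13,5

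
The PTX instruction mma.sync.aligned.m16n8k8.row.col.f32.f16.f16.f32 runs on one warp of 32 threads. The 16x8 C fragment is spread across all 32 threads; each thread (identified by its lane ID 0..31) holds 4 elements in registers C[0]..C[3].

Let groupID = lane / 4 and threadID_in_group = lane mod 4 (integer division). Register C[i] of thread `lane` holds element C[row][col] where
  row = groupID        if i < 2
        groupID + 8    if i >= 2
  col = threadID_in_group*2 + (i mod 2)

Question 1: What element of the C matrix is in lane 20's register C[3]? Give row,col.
13,1

20: grp=5,tig=0
[3] (5+8,0*2+1) = (13,1)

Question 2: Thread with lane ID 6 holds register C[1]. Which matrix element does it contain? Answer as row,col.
6: grp=1,tig=2
[1] (1+0,2*2+1) = (1,5)

1,5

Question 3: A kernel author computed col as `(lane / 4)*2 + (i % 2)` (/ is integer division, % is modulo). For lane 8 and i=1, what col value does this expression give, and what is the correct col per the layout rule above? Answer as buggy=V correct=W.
buggy=5 correct=1

`(lane / 4)*2 + (i % 2)`[8,1]->5
lane 8: g=2 (8/4), t=0 (8%4)
i=1: r=2+0=2, c=0*2+1=1
col: 5 vs 1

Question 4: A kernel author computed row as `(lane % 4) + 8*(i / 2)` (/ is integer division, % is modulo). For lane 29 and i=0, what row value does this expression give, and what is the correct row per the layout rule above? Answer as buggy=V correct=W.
`(lane % 4) + 8*(i / 2)`[29,0]⇒1
29: gr=7,th=1
[0] (7+0,1*2+0) = (7,2)
row: 1 vs 7

buggy=1 correct=7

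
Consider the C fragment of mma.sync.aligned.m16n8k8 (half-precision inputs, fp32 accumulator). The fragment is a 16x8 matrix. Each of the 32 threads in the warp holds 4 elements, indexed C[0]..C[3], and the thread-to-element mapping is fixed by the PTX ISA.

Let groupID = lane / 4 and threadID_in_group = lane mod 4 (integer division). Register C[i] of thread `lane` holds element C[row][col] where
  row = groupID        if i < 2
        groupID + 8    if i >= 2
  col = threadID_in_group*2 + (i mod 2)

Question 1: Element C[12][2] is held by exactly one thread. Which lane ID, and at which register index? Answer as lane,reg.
17,2

r:12=>grp=4,rB=1  c:2=>tig=1,lo=0
L=4*4+1=17  i=1*2+0=2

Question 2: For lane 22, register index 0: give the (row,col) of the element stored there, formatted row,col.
L=22->g=22>>2=5, t=22&3=2
[0]->row 5+0=5  col 2·2+0=4

5,4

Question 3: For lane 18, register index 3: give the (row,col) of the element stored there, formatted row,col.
L=18->gid=18>>2=4, tid=18&3=2
[3]->row 4+8=12  col 2·2+1=5

12,5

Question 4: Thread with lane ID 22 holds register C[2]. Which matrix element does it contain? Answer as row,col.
13,4

22: g=5,t=2
[2] (5+8,2*2+0) = (13,4)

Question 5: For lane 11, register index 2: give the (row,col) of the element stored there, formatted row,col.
lane 11: g=2 (11/4), t=3 (11%4)
i=2: r=2+8=10, c=3*2+0=6

10,6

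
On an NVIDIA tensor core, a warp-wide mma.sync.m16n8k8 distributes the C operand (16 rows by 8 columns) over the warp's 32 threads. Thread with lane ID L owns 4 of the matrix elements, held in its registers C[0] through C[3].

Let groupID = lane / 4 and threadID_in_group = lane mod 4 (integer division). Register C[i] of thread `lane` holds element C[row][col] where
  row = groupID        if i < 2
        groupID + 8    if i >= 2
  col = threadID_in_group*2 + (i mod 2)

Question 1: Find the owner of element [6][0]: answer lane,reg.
24,0

r=6->g=6,rb=0  c=0->t=0,b0=0
L=6*4+0=24  i=0*2+0=0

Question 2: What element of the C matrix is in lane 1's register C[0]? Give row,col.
0,2

L=1⇒gr=1>>2=0, th=1&3=1
[0]⇒row 0+0=0  col 1·2+0=2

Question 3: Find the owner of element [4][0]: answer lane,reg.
r:4=>grp=4,rB=0  c:0=>tig=0,lo=0
L=4*4+0=16  i=0*2+0=0

16,0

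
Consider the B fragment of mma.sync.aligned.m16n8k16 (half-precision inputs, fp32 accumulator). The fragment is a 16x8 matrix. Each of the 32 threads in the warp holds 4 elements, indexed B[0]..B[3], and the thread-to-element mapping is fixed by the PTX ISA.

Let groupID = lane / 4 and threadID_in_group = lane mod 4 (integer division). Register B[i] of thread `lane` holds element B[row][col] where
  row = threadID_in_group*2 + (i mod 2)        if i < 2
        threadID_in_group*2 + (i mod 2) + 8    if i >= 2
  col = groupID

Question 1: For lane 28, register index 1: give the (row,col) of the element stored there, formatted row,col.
28: gid=7,tid=0
[1] (0*2+1+0,7) = (1,7)

1,7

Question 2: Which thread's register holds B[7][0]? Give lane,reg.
c:0=>grp=0  r:7=>rB=0,tig=3,lo=1
L=0*4+3=3  i=0*2+1=1

3,1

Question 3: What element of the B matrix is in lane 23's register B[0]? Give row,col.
23: gid=5,tid=3
[0] (3*2+0+0,5) = (6,5)

6,5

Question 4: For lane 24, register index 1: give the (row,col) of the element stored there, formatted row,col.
1,6

24: grp=6,tig=0
[1] (0*2+1+0,6) = (1,6)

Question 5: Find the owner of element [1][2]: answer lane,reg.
8,1

c=2→G=2  r=1→rhi=0,T=0,p=1
L=2*4+0=8  i=0*2+1=1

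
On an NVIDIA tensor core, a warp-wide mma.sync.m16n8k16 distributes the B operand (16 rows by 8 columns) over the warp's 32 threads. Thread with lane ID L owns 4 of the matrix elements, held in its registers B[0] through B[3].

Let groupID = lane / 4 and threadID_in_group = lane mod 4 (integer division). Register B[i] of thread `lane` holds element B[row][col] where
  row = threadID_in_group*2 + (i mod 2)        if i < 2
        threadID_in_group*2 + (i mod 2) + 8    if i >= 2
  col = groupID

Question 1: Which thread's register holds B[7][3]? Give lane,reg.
15,1

c=3→G=3  r=7→rhi=0,T=3,p=1
L=3*4+3=15  i=0*2+1=1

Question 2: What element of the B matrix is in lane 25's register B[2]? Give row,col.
10,6

25: grp=6,tig=1
[2] (1*2+0+8,6) = (10,6)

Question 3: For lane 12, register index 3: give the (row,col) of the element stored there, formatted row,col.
lane 12->12/4=3, 12 mod 4=0
i=3  r:2·0+1+8->9  c:3

9,3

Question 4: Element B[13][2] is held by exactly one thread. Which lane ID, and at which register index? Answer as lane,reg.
c=2->g=2  r=13->rb=1,t=2,b0=1
L=2*4+2=10  i=1*2+1=3

10,3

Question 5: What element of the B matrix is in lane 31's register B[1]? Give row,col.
31: g=7,t=3
[1] (3*2+1+0,7) = (7,7)

7,7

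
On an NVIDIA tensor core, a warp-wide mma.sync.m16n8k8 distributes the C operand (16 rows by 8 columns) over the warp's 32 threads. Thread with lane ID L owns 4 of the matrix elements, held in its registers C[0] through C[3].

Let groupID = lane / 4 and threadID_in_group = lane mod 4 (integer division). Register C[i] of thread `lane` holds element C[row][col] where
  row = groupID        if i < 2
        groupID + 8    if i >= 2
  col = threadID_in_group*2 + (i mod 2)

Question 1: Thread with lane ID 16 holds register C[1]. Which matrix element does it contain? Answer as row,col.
lane 16: G=4 (16/4), T=0 (16%4)
i=1: r=4+0=4, c=0*2+1=1

4,1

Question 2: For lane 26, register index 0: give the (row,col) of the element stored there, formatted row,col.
26: gid=6,tid=2
[0] (6+0,2*2+0) = (6,4)

6,4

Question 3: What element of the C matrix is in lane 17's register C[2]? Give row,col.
lane 17=>17/4=4, 17 mod 4=1
i=2  r:4+8=>12  c:2·1+0=>2

12,2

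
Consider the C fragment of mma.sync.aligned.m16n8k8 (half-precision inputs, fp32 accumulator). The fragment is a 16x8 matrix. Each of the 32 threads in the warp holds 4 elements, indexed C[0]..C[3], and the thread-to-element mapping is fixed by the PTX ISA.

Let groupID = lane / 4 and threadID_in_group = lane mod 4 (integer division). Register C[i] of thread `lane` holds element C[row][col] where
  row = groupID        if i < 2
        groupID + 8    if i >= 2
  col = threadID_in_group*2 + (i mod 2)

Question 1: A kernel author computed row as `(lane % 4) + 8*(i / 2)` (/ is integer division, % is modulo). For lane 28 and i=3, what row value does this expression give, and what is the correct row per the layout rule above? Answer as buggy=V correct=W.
`(lane % 4) + 8*(i / 2)`[28,3]->8
lane 28->28/4=7, 28 mod 4=0
i=3  r:7+8->15  c:2·0+1->1
row: 8 vs 15

buggy=8 correct=15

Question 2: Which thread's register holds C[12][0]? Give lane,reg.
16,2

r=12->g=4,rb=1  c=0->t=0,b0=0
L=4*4+0=16  i=1*2+0=2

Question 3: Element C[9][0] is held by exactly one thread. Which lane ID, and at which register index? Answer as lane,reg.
4,2

r=9⇒gr=1,Rb=1  c=0⇒th=0,odd=0
L=1*4+0=4  i=1*2+0=2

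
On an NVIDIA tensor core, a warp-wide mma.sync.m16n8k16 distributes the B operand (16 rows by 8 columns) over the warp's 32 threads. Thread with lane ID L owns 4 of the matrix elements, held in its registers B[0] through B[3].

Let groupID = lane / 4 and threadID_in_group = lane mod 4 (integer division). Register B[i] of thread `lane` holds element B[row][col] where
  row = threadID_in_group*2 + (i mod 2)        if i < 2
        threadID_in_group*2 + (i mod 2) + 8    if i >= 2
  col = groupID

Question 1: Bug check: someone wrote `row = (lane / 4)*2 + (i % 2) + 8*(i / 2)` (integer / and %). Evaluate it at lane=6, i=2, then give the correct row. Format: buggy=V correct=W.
`(lane / 4)*2 + (i % 2) + 8*(i / 2)`[6,2]->10
lane 6: g=1 (6/4), t=2 (6%4)
i=2: r=2*2+0+8=12, c=g=1
row: 10 vs 12

buggy=10 correct=12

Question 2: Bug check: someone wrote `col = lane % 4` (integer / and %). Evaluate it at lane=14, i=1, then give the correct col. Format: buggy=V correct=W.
`lane % 4`[14,1]→2
lane 14: G=3 (14/4), T=2 (14%4)
i=1: r=2*2+1+0=5, c=G=3
col: 2 vs 3

buggy=2 correct=3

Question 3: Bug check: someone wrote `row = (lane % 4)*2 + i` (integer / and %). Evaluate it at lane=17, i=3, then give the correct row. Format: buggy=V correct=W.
`(lane % 4)*2 + i`[17,3]→5
lane 17→17/4=4, 17 mod 4=1
i=3  r:2·1+1+8→11  c:4
row: 5 vs 11

buggy=5 correct=11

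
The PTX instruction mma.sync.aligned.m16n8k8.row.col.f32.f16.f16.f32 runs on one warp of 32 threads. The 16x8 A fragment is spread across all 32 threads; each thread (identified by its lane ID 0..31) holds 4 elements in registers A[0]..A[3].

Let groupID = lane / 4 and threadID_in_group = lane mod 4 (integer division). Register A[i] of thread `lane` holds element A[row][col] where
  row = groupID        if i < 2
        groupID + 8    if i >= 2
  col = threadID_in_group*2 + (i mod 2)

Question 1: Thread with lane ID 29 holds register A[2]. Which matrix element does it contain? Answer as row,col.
lane 29: gid=7 (29/4), tid=1 (29%4)
i=2: r=7+8=15, c=1*2+0=2

15,2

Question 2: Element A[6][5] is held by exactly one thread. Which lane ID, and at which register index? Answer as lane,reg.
26,1

r=6->g=6,rb=0  c=5->t=2,b0=1
L=6*4+2=26  i=0*2+1=1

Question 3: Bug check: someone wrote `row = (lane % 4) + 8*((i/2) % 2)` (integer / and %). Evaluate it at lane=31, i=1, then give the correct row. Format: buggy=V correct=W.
buggy=3 correct=7

`(lane % 4) + 8*((i/2) % 2)`[31,1]->3
lane 31->31/4=7, 31 mod 4=3
i=1  r:7+0->7  c:2·3+1->7
row: 3 vs 7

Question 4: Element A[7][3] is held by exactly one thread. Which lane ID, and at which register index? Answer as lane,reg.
r=7→G=7,rhi=0  c=3→T=1,p=1
L=7*4+1=29  i=0*2+1=1

29,1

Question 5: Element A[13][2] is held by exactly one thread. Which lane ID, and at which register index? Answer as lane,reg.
r: 13->gid=5,r8=1  c: 2->tid=1,i&1=0
L=5*4+1=21  i=1*2+0=2

21,2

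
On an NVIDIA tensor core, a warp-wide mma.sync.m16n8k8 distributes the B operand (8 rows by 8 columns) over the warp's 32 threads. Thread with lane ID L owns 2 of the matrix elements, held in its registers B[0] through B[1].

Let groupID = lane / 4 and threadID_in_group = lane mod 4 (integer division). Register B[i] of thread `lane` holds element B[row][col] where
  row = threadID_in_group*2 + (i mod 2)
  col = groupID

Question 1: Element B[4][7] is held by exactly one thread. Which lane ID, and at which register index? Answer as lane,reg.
c=7→G=7  r=4→T=2,p=0
L=7*4+2=30  i=0=0

30,0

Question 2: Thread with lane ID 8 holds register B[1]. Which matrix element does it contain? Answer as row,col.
1,2

L=8⇒gr=8>>2=2, th=8&3=0
[1]⇒row 0·2+1=1  col gr=2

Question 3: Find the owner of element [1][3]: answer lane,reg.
c:3=>grp=3  r:1=>tig=0,lo=1
L=3*4+0=12  i=1=1

12,1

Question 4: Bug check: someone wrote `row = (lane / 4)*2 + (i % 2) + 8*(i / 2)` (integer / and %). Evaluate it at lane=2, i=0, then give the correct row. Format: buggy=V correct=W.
buggy=0 correct=4

`(lane / 4)*2 + (i % 2) + 8*(i / 2)`[2,0]→0
lane 2→2/4=0, 2 mod 4=2
i=0  r:2·2+0→4  c:0
row: 0 vs 4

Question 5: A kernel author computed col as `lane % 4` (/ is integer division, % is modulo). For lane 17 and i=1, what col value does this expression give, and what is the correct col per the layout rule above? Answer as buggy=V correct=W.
`lane % 4`[17,1]->1
L=17->gid=17>>2=4, tid=17&3=1
[1]->row 1·2+1=3  col gid=4
col: 1 vs 4

buggy=1 correct=4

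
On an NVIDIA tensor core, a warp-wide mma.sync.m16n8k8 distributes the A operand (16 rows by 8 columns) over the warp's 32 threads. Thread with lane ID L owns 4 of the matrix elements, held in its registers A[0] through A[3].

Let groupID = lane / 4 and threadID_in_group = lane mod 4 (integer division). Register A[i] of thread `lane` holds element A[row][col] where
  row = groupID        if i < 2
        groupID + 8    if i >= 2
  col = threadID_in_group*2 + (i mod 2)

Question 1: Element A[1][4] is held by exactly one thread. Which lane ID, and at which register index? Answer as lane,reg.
6,0

r=1→G=1,rhi=0  c=4→T=2,p=0
L=1*4+2=6  i=0*2+0=0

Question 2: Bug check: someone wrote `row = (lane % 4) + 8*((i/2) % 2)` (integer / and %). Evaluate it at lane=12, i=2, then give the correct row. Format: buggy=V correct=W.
buggy=8 correct=11

`(lane % 4) + 8*((i/2) % 2)`[12,2]⇒8
lane 12⇒12/4=3, 12 mod 4=0
i=2  r:3+8⇒11  c:2·0+0⇒0
row: 8 vs 11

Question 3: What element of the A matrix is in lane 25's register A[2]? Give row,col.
lane 25: grp=6 (25/4), tig=1 (25%4)
i=2: r=6+8=14, c=1*2+0=2

14,2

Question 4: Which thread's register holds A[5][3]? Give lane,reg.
21,1

r:5=>grp=5,rB=0  c:3=>tig=1,lo=1
L=5*4+1=21  i=0*2+1=1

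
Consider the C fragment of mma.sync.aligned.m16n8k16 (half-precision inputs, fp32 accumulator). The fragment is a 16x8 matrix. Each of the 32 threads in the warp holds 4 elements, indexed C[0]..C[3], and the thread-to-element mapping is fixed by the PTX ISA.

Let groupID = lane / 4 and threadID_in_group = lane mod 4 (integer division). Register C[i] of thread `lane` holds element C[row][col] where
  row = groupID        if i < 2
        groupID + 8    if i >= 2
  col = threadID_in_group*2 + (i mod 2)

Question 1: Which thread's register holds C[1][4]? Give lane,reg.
r:1=>grp=1,rB=0  c:4=>tig=2,lo=0
L=1*4+2=6  i=0*2+0=0

6,0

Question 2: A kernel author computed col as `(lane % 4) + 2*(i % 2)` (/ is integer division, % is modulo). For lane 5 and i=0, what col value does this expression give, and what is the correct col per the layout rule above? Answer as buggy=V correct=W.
buggy=1 correct=2

`(lane % 4) + 2*(i % 2)`[5,0]->1
L=5->gid=5>>2=1, tid=5&3=1
[0]->row 1+0=1  col 1·2+0=2
col: 1 vs 2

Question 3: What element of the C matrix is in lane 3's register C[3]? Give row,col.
lane 3: grp=0 (3/4), tig=3 (3%4)
i=3: r=0+8=8, c=3*2+1=7

8,7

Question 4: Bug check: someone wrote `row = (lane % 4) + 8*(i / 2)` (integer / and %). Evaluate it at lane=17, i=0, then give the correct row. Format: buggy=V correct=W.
`(lane % 4) + 8*(i / 2)`[17,0]⇒1
lane 17: gr=4 (17/4), th=1 (17%4)
i=0: r=4+0=4, c=1*2+0=2
row: 1 vs 4

buggy=1 correct=4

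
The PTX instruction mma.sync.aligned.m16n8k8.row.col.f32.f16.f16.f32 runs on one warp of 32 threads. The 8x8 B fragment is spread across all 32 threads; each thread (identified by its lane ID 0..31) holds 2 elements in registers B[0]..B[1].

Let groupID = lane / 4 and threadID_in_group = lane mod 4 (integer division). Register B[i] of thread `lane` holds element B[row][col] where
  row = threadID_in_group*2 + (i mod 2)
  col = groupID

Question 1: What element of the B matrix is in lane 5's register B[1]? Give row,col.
3,1

lane 5=>5/4=1, 5 mod 4=1
i=1  r:2·1+1=>3  c:1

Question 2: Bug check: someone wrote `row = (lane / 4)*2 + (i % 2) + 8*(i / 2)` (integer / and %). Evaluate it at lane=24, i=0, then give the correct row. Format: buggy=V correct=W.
`(lane / 4)*2 + (i % 2) + 8*(i / 2)`[24,0]->12
24: gid=6,tid=0
[0] (0*2+0,6) = (0,6)
row: 12 vs 0

buggy=12 correct=0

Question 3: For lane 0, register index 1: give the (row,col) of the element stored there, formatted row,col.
1,0

lane 0⇒0/4=0, 0 mod 4=0
i=1  r:2·0+1⇒1  c:0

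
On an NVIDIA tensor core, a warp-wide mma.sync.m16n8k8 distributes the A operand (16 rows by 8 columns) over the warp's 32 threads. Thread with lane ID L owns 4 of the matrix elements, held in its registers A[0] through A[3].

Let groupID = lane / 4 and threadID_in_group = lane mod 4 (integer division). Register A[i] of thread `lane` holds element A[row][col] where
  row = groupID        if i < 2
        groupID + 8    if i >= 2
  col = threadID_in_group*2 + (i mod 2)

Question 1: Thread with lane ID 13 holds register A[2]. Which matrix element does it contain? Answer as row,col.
lane 13: G=3 (13/4), T=1 (13%4)
i=2: r=3+8=11, c=1*2+0=2

11,2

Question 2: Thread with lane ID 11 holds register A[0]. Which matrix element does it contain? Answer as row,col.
lane 11: gid=2 (11/4), tid=3 (11%4)
i=0: r=2+0=2, c=3*2+0=6

2,6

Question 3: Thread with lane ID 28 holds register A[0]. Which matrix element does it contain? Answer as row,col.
7,0

lane 28: G=7 (28/4), T=0 (28%4)
i=0: r=7+0=7, c=0*2+0=0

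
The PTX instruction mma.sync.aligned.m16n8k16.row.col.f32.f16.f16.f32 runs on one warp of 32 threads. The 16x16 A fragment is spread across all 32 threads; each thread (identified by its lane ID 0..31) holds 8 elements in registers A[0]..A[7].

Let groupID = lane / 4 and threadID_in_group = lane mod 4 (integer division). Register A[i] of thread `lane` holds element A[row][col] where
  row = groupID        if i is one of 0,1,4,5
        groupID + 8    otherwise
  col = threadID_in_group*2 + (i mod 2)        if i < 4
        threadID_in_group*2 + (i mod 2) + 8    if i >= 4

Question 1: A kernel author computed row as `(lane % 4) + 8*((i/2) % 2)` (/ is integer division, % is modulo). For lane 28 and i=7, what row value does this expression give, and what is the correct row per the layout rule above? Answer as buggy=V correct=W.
buggy=8 correct=15

`(lane % 4) + 8*((i/2) % 2)`[28,7]->8
lane 28: g=7 (28/4), t=0 (28%4)
i=7: r=7+8=15, c=0*2+1+8=9
row: 8 vs 15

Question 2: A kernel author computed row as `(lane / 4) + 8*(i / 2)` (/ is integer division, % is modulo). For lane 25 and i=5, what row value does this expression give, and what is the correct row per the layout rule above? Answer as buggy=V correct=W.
`(lane / 4) + 8*(i / 2)`[25,5]->22
lane 25: gid=6 (25/4), tid=1 (25%4)
i=5: r=6+0=6, c=1*2+1+8=11
row: 22 vs 6

buggy=22 correct=6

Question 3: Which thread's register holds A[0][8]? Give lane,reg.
0,4

r=0→G=0,rhi=0  c=8→chi=1,T=0,p=0
L=0*4+0=0  i=1*4+0*2+0=4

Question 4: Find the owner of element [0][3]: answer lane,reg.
r:0=>grp=0,rB=0  c:3=>cB=0,tig=1,lo=1
L=0*4+1=1  i=0*4+0*2+1=1

1,1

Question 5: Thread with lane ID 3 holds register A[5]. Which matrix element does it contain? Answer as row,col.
0,15

lane 3->3/4=0, 3 mod 4=3
i=5  r:0+0->0  c:2·3+1+8->15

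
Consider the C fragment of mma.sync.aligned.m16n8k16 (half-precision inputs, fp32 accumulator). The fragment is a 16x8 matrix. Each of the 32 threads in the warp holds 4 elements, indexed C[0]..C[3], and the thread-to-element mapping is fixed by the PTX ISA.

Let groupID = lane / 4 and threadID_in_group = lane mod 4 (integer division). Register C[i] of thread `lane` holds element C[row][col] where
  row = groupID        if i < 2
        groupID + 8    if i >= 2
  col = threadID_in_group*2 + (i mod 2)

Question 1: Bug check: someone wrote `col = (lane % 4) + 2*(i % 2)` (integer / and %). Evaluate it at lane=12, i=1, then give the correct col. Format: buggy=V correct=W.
`(lane % 4) + 2*(i % 2)`[12,1]→2
lane 12→12/4=3, 12 mod 4=0
i=1  r:3+0→3  c:2·0+1→1
col: 2 vs 1

buggy=2 correct=1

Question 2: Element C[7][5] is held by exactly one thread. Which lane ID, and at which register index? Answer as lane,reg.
r:7=>grp=7,rB=0  c:5=>tig=2,lo=1
L=7*4+2=30  i=0*2+1=1

30,1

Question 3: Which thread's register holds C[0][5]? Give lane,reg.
r: 0->gid=0,r8=0  c: 5->tid=2,i&1=1
L=0*4+2=2  i=0*2+1=1

2,1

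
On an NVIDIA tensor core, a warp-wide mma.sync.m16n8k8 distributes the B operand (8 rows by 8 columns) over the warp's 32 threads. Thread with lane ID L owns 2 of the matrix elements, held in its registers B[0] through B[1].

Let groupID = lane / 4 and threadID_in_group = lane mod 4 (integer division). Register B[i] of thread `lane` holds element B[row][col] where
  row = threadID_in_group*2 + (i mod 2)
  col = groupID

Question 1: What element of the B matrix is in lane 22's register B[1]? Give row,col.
22: gid=5,tid=2
[1] (2*2+1,5) = (5,5)

5,5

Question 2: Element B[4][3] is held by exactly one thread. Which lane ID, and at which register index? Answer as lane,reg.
14,0

c:3=>grp=3  r:4=>tig=2,lo=0
L=3*4+2=14  i=0=0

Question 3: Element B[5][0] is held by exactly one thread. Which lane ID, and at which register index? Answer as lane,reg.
2,1

c: 0->gid=0  r: 5->tid=2,i&1=1
L=0*4+2=2  i=1=1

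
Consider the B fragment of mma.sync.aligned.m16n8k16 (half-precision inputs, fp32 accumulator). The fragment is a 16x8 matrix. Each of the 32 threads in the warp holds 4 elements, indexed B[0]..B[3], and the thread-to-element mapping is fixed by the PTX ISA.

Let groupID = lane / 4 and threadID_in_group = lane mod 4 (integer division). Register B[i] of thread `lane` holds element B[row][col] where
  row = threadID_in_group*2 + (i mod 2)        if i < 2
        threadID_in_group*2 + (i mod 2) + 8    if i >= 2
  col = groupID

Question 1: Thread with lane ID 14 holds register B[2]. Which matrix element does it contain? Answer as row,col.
14: g=3,t=2
[2] (2*2+0+8,3) = (12,3)

12,3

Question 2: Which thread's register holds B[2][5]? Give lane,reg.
21,0

c=5→G=5  r=2→rhi=0,T=1,p=0
L=5*4+1=21  i=0*2+0=0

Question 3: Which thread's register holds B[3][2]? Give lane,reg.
c: 2->gid=2  r: 3->r8=0,tid=1,i&1=1
L=2*4+1=9  i=0*2+1=1

9,1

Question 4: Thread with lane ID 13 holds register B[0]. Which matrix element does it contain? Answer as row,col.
L=13→G=13>>2=3, T=13&3=1
[0]→row 1·2+0+0=2  col G=3

2,3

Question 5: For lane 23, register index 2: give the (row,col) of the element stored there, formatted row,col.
14,5

L=23->g=23>>2=5, t=23&3=3
[2]->row 3·2+0+8=14  col g=5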